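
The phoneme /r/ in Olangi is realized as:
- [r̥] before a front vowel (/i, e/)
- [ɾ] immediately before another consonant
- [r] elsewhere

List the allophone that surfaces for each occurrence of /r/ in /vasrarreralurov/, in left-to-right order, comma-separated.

Occurrence 1 (position 4): no conditioning environment matches → elsewhere allophone [r].
Occurrence 2 (position 6): immediately before another consonant → [ɾ].
Occurrence 3 (position 7): before a front vowel (/i, e/) → [r̥].
Occurrence 4 (position 9): no conditioning environment matches → elsewhere allophone [r].
Occurrence 5 (position 13): no conditioning environment matches → elsewhere allophone [r].

[r], [ɾ], [r̥], [r], [r]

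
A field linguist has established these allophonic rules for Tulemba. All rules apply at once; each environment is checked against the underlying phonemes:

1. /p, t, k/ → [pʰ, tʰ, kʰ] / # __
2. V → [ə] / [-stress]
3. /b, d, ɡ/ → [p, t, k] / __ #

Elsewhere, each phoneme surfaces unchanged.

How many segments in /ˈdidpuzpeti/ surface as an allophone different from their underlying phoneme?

3

Segments that undergo a rule: /u/ → [ə] (rule 2); /e/ → [ə] (rule 2); /i/ → [ə] (rule 2).
All other segments surface unchanged.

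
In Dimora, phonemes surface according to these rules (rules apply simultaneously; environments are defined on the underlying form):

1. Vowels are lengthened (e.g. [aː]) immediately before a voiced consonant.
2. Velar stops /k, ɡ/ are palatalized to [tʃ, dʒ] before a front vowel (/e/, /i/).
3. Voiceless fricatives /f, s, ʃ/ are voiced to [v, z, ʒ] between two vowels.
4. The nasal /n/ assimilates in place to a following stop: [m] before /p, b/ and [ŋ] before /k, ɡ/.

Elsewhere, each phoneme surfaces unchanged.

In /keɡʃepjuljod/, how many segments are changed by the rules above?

4

Segments that undergo a rule: /k/ → [tʃ] (rule 2); /e/ → [eː] (rule 1); /u/ → [uː] (rule 1); /o/ → [oː] (rule 1).
All other segments surface unchanged.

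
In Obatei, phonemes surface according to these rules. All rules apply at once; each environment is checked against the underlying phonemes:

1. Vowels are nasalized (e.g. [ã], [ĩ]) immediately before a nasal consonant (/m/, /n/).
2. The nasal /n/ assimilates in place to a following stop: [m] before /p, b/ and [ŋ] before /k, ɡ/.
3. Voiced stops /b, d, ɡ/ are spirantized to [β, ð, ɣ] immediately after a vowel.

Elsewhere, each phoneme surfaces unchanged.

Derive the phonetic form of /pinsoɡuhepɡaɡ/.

/i/ meets the environment for rule 1 (before a nasal consonant) → [ĩ].
/n/ (between /i/ and /s/) is in the target of rule 2 but the environment (before a labial or velar stop) is not met → [n].
/o/ (between /s/ and /ɡ/): rule 1 targets it, but not before a nasal consonant → unchanged [o].
Rule 3 applies to /ɡ/ (between /o/ and /u/: immediately after a vowel) → [ɣ].
/u/ (between /ɡ/ and /h/): rule 1 targets it, but not before a nasal consonant → unchanged [u].
/e/ (between /h/ and /p/) fails the environment for rule 1, so it stays [e].
/ɡ/ (between /p/ and /a/): rule 3 targets it, but not immediately after a vowel → unchanged [ɡ].
/a/ (between /ɡ/ and /ɡ/) is in the target of rule 1 but the environment (before a nasal consonant) is not met → [a].
/ɡ/ (word-final): immediately after a vowel, so rule 3 applies → [ɣ].

[pĩnsoɣuhepɡaɣ]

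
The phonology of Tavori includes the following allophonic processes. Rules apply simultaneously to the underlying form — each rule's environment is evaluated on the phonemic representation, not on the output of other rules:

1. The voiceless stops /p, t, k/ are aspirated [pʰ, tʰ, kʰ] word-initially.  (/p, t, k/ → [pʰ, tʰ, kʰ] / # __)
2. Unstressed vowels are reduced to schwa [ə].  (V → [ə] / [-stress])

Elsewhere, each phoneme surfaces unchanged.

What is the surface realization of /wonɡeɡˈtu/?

/w/ stays [w].
/o/ meets the environment for rule 2 (in an unstressed syllable) → [ə].
/n/ stays [n].
/ɡ/ (between /n/ and /e/): no rule targets it → [ɡ].
/e/ — between /ɡ/ and /ɡ/, in an unstressed syllable — surfaces as [ə] (rule 2).
/ɡ/ stays [ɡ].
/t/ (between /ɡ/ and /u/) is in the target of rule 1 but the environment (word-initially) is not met → [t].
/u/ (word-final): rule 2 targets it, but not in an unstressed syllable → unchanged [u].

[wənɡəɡˈtu]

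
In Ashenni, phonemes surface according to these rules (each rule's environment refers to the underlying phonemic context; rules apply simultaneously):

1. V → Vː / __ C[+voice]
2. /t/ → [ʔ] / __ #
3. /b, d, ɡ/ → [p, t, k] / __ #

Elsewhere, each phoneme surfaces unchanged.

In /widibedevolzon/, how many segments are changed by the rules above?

6

Segments that undergo a rule: /i/ → [iː] (rule 1); /i/ → [iː] (rule 1); /e/ → [eː] (rule 1); /e/ → [eː] (rule 1); /o/ → [oː] (rule 1); /o/ → [oː] (rule 1).
All other segments surface unchanged.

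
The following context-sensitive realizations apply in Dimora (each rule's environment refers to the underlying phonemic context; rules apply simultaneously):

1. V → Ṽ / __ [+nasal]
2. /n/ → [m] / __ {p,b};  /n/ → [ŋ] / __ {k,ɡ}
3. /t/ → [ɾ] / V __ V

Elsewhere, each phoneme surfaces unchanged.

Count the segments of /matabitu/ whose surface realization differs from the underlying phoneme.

2

Segments that undergo a rule: /t/ → [ɾ] (rule 3); /t/ → [ɾ] (rule 3).
All other segments surface unchanged.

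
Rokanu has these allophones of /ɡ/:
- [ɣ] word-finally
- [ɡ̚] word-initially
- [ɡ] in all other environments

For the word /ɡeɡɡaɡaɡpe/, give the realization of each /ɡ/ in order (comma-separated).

Occurrence 1 (position 1): word-initially → [ɡ̚].
Occurrence 2 (position 3): no conditioning environment matches → elsewhere allophone [ɡ].
Occurrence 3 (position 4): no conditioning environment matches → elsewhere allophone [ɡ].
Occurrence 4 (position 6): no conditioning environment matches → elsewhere allophone [ɡ].
Occurrence 5 (position 8): no conditioning environment matches → elsewhere allophone [ɡ].

[ɡ̚], [ɡ], [ɡ], [ɡ], [ɡ]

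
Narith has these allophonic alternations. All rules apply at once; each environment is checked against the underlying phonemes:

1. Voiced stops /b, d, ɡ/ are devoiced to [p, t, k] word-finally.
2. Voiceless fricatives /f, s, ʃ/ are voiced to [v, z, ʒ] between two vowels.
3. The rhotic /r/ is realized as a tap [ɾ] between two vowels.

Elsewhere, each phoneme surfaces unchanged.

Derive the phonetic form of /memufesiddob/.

/m/ (word-initial): no rule targets it → [m].
/e/ (between /m/ and /m/): no rule targets it → [e].
/m/ — not in any rule's target class → [m].
/u/ (between /m/ and /f/) is unaffected → [u].
Rule 2 applies to /f/ (between /u/ and /e/: between two vowels) → [v].
/e/ (between /f/ and /s/): no rule targets it → [e].
/s/ (between /e/ and /i/) occurs between two vowels → [z] by rule 2.
/i/ (between /s/ and /d/) is unaffected → [i].
/d/ (between /i/ and /d/) fails the environment for rule 1, so it stays [d].
/d/ (between /d/ and /o/) is in the target of rule 1 but the environment (word-finally) is not met → [d].
/o/ stays [o].
/b/ (word-final) occurs word-finally → [p] by rule 1.

[memuveziddop]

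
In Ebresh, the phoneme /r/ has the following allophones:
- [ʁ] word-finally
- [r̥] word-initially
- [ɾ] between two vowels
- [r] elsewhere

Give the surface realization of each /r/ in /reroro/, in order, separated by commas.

[r̥], [ɾ], [ɾ]

Occurrence 1 (position 1): word-initially → [r̥].
Occurrence 2 (position 3): between two vowels → [ɾ].
Occurrence 3 (position 5): between two vowels → [ɾ].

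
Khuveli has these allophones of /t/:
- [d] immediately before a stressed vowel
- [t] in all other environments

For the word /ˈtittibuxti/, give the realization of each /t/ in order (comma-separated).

Occurrence 1 (position 1): immediately before a stressed vowel → [d].
Occurrence 2 (position 3): no conditioning environment matches → elsewhere allophone [t].
Occurrence 3 (position 4): no conditioning environment matches → elsewhere allophone [t].
Occurrence 4 (position 9): no conditioning environment matches → elsewhere allophone [t].

[d], [t], [t], [t]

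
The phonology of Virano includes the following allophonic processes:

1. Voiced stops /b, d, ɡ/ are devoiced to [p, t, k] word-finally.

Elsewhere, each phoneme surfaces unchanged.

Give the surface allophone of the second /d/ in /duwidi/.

/d/ (between /i/ and /i/): rule 1 targets it, but not word-finally → unchanged [d].

[d]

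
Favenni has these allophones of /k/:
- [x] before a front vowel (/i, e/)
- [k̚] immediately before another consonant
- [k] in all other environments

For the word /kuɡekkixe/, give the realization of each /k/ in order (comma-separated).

[k], [k̚], [x]

Occurrence 1 (position 1): no conditioning environment matches → elsewhere allophone [k].
Occurrence 2 (position 5): immediately before another consonant → [k̚].
Occurrence 3 (position 6): before a front vowel (/i, e/) → [x].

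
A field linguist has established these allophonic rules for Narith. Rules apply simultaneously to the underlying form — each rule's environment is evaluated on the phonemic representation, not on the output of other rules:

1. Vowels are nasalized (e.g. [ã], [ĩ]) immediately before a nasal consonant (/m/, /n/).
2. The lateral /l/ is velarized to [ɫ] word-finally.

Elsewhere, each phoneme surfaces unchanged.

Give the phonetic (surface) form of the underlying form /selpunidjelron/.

/s/ (word-initial) is unaffected → [s].
/e/ (between /s/ and /l/) is in the target of rule 1 but the environment (before a nasal consonant) is not met → [e].
/l/ (between /e/ and /p/): rule 2 targets it, but not word-finally → unchanged [l].
/p/ (between /l/ and /u/) is unaffected → [p].
/u/ meets the environment for rule 1 (before a nasal consonant) → [ũ].
/n/ stays [n].
/i/ (between /n/ and /d/) is in the target of rule 1 but the environment (before a nasal consonant) is not met → [i].
/d/ (between /i/ and /j/) is unaffected → [d].
/j/ — not in any rule's target class → [j].
/e/ (between /j/ and /l/) fails the environment for rule 1, so it stays [e].
/l/ (between /e/ and /r/) fails the environment for rule 2, so it stays [l].
/r/ (between /l/ and /o/): no rule targets it → [r].
Rule 1 applies to /o/ (between /r/ and /n/: before a nasal consonant) → [õ].
/n/ — not in any rule's target class → [n].

[selpũnidjelrõn]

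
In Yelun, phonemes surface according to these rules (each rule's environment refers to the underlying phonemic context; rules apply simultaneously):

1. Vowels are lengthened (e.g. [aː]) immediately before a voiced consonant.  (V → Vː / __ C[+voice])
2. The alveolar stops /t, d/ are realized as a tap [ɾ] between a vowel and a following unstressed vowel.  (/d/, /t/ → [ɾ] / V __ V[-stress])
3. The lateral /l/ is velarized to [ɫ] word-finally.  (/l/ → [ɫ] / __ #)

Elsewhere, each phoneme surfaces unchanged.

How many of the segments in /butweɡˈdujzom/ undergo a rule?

Segments that undergo a rule: /e/ → [eː] (rule 1); /u/ → [uː] (rule 1); /o/ → [oː] (rule 1).
All other segments surface unchanged.

3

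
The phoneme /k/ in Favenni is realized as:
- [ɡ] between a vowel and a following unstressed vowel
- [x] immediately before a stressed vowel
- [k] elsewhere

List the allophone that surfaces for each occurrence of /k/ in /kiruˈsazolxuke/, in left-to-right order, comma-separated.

[k], [ɡ]

Occurrence 1 (position 1): no conditioning environment matches → elsewhere allophone [k].
Occurrence 2 (position 12): between a vowel and a following unstressed vowel → [ɡ].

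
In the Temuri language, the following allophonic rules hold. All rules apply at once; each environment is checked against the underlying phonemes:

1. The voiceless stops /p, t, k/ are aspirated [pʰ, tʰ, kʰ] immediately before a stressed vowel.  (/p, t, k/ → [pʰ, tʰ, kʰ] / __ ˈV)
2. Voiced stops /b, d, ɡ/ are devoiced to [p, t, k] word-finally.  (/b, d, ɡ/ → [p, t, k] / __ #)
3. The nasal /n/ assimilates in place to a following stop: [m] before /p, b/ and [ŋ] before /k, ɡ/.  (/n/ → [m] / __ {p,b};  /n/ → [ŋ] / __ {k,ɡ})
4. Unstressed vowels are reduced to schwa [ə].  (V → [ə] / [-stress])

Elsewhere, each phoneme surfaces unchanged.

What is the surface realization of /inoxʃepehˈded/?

[ənəxʃəpəhˈdet]

/i/ (word-initial) occurs in an unstressed syllable → [ə] by rule 4.
/n/ (between /i/ and /o/): rule 3 targets it, but not before a labial or velar stop → unchanged [n].
Rule 4 applies to /o/ (between /n/ and /x/: in an unstressed syllable) → [ə].
/x/ stays [x].
/ʃ/ (between /x/ and /e/) is unaffected → [ʃ].
Rule 4 applies to /e/ (between /ʃ/ and /p/: in an unstressed syllable) → [ə].
/p/ (between /e/ and /e/) is in the target of rule 1 but the environment (immediately before a stressed vowel) is not met → [p].
/e/ (between /p/ and /h/) occurs in an unstressed syllable → [ə] by rule 4.
/h/ (between /e/ and /d/) is unaffected → [h].
/d/ — between /h/ and /e/; rule 2 does not apply here → [d].
/e/ (between /d/ and /d/) fails the environment for rule 4, so it stays [e].
/d/ meets the environment for rule 2 (word-finally) → [t].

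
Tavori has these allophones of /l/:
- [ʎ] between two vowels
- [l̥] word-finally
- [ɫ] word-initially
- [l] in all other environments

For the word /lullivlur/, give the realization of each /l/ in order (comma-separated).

Occurrence 1 (position 1): word-initially → [ɫ].
Occurrence 2 (position 3): no conditioning environment matches → elsewhere allophone [l].
Occurrence 3 (position 4): no conditioning environment matches → elsewhere allophone [l].
Occurrence 4 (position 7): no conditioning environment matches → elsewhere allophone [l].

[ɫ], [l], [l], [l]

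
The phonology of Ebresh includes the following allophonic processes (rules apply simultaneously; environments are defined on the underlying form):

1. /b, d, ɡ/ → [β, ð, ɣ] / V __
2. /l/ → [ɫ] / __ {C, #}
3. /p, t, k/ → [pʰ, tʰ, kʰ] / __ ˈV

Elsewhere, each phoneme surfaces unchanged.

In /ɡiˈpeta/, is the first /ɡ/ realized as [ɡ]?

/ɡ/ — word-initial; rule 1 does not apply here → [ɡ].
The actual realization is [ɡ], which matches [ɡ].

Yes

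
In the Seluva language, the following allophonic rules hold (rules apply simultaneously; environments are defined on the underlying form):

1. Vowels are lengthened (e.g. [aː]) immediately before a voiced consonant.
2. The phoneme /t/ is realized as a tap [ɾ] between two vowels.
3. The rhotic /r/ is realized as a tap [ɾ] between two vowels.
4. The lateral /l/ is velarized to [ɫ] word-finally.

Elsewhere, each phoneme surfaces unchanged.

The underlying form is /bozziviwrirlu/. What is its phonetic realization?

[boːzziːviːwriːrlu]

/o/ (between /b/ and /z/) occurs before a voiced consonant → [oː] by rule 1.
/i/ (between /z/ and /v/) occurs before a voiced consonant → [iː] by rule 1.
/i/ meets the environment for rule 1 (before a voiced consonant) → [iː].
/r/ — between /w/ and /i/; rule 3 does not apply here → [r].
Rule 1 applies to /i/ (between /r/ and /r/: before a voiced consonant) → [iː].
/r/ (between /i/ and /l/): rule 3 targets it, but not between two vowels → unchanged [r].
/l/ (between /r/ and /u/) fails the environment for rule 4, so it stays [l].
/u/ (word-final): rule 1 targets it, but not before a voiced consonant → unchanged [u].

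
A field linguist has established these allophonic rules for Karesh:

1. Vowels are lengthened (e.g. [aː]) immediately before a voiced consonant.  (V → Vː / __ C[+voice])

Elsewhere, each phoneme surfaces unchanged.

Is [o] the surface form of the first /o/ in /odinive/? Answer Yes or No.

No

/o/ — word-initial, before a voiced consonant — surfaces as [oː] (rule 1).
The actual realization is [oː], not [o].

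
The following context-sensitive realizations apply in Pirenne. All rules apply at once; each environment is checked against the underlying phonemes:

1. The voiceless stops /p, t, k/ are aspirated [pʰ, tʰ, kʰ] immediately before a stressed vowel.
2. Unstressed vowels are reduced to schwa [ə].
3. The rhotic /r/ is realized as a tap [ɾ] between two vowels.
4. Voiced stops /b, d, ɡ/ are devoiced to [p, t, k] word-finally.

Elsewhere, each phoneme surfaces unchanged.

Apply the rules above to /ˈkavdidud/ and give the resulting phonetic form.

[ˈkʰavdədət]

/k/ meets the environment for rule 1 (immediately before a stressed vowel) → [kʰ].
/a/ — between /k/ and /v/; rule 2 does not apply here → [a].
/v/ stays [v].
/d/ (between /v/ and /i/) is in the target of rule 4 but the environment (word-finally) is not met → [d].
/i/ (between /d/ and /d/) occurs in an unstressed syllable → [ə] by rule 2.
/d/ (between /i/ and /u/) is in the target of rule 4 but the environment (word-finally) is not met → [d].
/u/ (between /d/ and /d/): in an unstressed syllable, so rule 2 applies → [ə].
/d/ (word-final): word-finally, so rule 4 applies → [t].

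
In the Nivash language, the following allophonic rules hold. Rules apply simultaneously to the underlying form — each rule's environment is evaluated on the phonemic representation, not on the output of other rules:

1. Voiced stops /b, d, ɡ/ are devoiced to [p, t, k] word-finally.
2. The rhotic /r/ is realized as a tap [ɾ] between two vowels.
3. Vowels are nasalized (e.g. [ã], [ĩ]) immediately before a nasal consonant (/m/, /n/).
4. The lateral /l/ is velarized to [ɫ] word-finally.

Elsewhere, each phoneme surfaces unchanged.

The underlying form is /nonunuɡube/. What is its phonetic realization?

[nõnũnuɡube]

/n/ (word-initial): no rule targets it → [n].
/o/ — between /n/ and /n/, before a nasal consonant — surfaces as [õ] (rule 3).
/n/ stays [n].
/u/ (between /n/ and /n/): before a nasal consonant, so rule 3 applies → [ũ].
/n/ stays [n].
/u/ — between /n/ and /ɡ/; rule 3 does not apply here → [u].
/ɡ/ (between /u/ and /u/) fails the environment for rule 1, so it stays [ɡ].
/u/ (between /ɡ/ and /b/): rule 3 targets it, but not before a nasal consonant → unchanged [u].
/b/ — between /u/ and /e/; rule 1 does not apply here → [b].
/e/ (word-final) fails the environment for rule 3, so it stays [e].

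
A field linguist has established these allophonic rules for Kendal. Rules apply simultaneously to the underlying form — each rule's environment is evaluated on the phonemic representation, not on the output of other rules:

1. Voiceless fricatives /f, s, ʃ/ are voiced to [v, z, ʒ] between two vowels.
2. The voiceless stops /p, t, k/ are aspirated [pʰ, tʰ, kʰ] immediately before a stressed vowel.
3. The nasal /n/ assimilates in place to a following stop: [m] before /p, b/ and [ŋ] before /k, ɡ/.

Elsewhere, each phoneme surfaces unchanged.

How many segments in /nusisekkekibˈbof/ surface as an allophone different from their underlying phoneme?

Segments that undergo a rule: /s/ → [z] (rule 1); /s/ → [z] (rule 1).
All other segments surface unchanged.

2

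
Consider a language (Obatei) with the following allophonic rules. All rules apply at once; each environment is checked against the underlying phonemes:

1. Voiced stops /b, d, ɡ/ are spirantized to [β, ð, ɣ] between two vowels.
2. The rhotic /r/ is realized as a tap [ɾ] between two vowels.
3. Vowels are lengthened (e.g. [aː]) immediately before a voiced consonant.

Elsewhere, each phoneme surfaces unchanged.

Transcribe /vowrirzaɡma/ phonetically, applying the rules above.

/o/ — between /v/ and /w/, before a voiced consonant — surfaces as [oː] (rule 3).
/r/ (between /w/ and /i/): rule 2 targets it, but not between two vowels → unchanged [r].
Rule 3 applies to /i/ (between /r/ and /r/: before a voiced consonant) → [iː].
/r/ (between /i/ and /z/) is in the target of rule 2 but the environment (between two vowels) is not met → [r].
/a/ (between /z/ and /ɡ/): before a voiced consonant, so rule 3 applies → [aː].
/ɡ/ (between /a/ and /m/): rule 1 targets it, but not between two vowels → unchanged [ɡ].
/a/ — word-final; rule 3 does not apply here → [a].

[voːwriːrzaːɡma]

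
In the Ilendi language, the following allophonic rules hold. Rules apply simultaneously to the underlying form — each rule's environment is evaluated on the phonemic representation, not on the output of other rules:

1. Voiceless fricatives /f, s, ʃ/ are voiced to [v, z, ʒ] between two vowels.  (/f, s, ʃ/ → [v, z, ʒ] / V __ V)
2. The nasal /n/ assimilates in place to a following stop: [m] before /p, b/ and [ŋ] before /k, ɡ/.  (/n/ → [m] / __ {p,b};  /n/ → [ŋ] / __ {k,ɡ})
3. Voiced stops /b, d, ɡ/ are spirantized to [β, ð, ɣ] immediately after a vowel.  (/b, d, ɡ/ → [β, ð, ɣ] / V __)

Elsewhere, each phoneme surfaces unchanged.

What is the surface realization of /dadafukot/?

[daðavukot]

/d/ — word-initial; rule 3 does not apply here → [d].
/d/ — between /a/ and /a/, immediately after a vowel — surfaces as [ð] (rule 3).
Rule 1 applies to /f/ (between /a/ and /u/: between two vowels) → [v].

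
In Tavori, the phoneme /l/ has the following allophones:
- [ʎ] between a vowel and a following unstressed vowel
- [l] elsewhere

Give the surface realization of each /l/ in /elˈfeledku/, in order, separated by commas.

Occurrence 1 (position 2): no conditioning environment matches → elsewhere allophone [l].
Occurrence 2 (position 5): between a vowel and a following unstressed vowel → [ʎ].

[l], [ʎ]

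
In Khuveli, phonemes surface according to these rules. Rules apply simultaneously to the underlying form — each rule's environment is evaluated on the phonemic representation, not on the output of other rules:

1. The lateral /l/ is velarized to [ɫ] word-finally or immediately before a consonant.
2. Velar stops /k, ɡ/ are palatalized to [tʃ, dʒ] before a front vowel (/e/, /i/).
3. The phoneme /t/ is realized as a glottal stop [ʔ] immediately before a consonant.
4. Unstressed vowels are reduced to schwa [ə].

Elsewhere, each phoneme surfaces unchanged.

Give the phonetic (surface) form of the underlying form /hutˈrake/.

/u/ (between /h/ and /t/): in an unstressed syllable, so rule 4 applies → [ə].
/t/ (between /u/ and /r/) occurs immediately before a consonant → [ʔ] by rule 3.
/a/ (between /r/ and /k/) fails the environment for rule 4, so it stays [a].
/k/ (between /a/ and /e/) occurs before a front vowel → [tʃ] by rule 2.
Rule 4 applies to /e/ (word-final: in an unstressed syllable) → [ə].

[həʔˈratʃə]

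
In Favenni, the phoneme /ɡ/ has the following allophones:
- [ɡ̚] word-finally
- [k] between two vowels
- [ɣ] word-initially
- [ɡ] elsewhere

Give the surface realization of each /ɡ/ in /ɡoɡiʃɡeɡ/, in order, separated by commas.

Occurrence 1 (position 1): word-initially → [ɣ].
Occurrence 2 (position 3): between two vowels → [k].
Occurrence 3 (position 6): no conditioning environment matches → elsewhere allophone [ɡ].
Occurrence 4 (position 8): word-finally → [ɡ̚].

[ɣ], [k], [ɡ], [ɡ̚]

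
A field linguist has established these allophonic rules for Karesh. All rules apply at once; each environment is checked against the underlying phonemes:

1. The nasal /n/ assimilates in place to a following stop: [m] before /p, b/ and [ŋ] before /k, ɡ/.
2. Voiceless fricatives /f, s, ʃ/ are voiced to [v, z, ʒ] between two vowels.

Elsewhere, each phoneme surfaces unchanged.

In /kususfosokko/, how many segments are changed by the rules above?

2

Segments that undergo a rule: /s/ → [z] (rule 2); /s/ → [z] (rule 2).
All other segments surface unchanged.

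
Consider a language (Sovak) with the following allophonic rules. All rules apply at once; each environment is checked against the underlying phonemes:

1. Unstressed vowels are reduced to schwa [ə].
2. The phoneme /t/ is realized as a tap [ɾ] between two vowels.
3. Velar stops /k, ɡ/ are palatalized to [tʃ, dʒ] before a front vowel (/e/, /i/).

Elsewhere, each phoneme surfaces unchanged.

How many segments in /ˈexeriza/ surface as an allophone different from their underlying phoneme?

Segments that undergo a rule: /e/ → [ə] (rule 1); /i/ → [ə] (rule 1); /a/ → [ə] (rule 1).
All other segments surface unchanged.

3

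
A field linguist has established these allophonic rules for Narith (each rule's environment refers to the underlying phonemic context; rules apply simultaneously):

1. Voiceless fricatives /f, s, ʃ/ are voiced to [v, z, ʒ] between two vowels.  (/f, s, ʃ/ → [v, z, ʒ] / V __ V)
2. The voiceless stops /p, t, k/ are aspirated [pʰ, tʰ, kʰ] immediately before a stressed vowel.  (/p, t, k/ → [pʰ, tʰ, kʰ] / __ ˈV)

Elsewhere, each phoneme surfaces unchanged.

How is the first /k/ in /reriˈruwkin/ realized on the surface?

[k]

/k/ (between /w/ and /i/): rule 2 targets it, but not immediately before a stressed vowel → unchanged [k].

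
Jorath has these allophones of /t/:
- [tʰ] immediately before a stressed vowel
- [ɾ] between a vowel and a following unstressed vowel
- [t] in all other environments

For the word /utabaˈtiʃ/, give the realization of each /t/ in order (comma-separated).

[ɾ], [tʰ]

Occurrence 1 (position 2): between a vowel and an unstressed vowel → [ɾ].
Occurrence 2 (position 6): immediately before a stressed vowel → [tʰ].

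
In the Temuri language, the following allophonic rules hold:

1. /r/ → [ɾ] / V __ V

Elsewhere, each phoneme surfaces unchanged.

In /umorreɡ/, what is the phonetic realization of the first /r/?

/r/ — between /o/ and /r/; rule 1 does not apply here → [r].

[r]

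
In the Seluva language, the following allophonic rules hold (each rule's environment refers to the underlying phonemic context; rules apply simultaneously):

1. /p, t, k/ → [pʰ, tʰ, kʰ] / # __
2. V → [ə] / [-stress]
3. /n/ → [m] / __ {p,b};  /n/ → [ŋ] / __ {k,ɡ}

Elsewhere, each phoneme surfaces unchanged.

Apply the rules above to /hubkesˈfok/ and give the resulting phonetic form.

[həbkəsˈfok]

/h/ (word-initial): no rule targets it → [h].
/u/ — between /h/ and /b/, in an unstressed syllable — surfaces as [ə] (rule 2).
/b/ (between /u/ and /k/) is unaffected → [b].
/k/ (between /b/ and /e/): rule 1 targets it, but not word-initially → unchanged [k].
/e/ (between /k/ and /s/) occurs in an unstressed syllable → [ə] by rule 2.
/s/ (between /e/ and /f/) is unaffected → [s].
/f/ (between /s/ and /o/): no rule targets it → [f].
/o/ — between /f/ and /k/; rule 2 does not apply here → [o].
/k/ (word-final) fails the environment for rule 1, so it stays [k].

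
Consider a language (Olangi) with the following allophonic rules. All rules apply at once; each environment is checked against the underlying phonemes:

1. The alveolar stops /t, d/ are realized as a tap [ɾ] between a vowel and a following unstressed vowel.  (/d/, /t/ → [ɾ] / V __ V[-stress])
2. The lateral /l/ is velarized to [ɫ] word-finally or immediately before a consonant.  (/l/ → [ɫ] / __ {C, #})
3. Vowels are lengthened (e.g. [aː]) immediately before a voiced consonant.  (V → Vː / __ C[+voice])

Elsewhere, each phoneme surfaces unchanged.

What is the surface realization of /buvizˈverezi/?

/u/ (between /b/ and /v/) occurs before a voiced consonant → [uː] by rule 3.
Rule 3 applies to /i/ (between /v/ and /z/: before a voiced consonant) → [iː].
Rule 3 applies to /e/ (between /v/ and /r/: before a voiced consonant) → [eː].
Rule 3 applies to /e/ (between /r/ and /z/: before a voiced consonant) → [eː].
/i/ (word-final) is in the target of rule 3 but the environment (before a voiced consonant) is not met → [i].

[buːviːzˈveːreːzi]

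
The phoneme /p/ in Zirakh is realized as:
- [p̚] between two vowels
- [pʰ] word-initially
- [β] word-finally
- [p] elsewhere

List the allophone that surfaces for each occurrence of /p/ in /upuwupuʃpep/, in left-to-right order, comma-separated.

Occurrence 1 (position 2): between two vowels → [p̚].
Occurrence 2 (position 6): between two vowels → [p̚].
Occurrence 3 (position 9): no conditioning environment matches → elsewhere allophone [p].
Occurrence 4 (position 11): word-finally → [β].

[p̚], [p̚], [p], [β]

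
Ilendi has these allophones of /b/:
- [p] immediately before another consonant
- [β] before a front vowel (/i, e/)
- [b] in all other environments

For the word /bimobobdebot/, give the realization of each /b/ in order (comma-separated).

[β], [b], [p], [b]

Occurrence 1 (position 1): before a front vowel (/i, e/) → [β].
Occurrence 2 (position 5): no conditioning environment matches → elsewhere allophone [b].
Occurrence 3 (position 7): immediately before another consonant → [p].
Occurrence 4 (position 10): no conditioning environment matches → elsewhere allophone [b].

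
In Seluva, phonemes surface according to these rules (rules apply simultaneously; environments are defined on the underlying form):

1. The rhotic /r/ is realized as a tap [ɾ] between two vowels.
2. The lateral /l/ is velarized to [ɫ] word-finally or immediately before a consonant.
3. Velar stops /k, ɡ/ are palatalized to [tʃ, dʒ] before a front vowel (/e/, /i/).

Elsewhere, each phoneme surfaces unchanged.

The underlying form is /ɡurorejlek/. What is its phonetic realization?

[ɡuɾoɾejlek]

/ɡ/ (word-initial): rule 3 targets it, but not before a front vowel → unchanged [ɡ].
/u/ — not in any rule's target class → [u].
/r/ — between /u/ and /o/, between two vowels — surfaces as [ɾ] (rule 1).
/o/ stays [o].
Rule 1 applies to /r/ (between /o/ and /e/: between two vowels) → [ɾ].
/e/ (between /r/ and /j/) is unaffected → [e].
/j/ (between /e/ and /l/): no rule targets it → [j].
/l/ (between /j/ and /e/): rule 2 targets it, but not word-finally or immediately before a consonant → unchanged [l].
/e/ stays [e].
/k/ — word-final; rule 3 does not apply here → [k].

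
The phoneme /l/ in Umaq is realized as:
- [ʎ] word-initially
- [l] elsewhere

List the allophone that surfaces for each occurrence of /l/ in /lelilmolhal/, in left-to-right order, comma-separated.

[ʎ], [l], [l], [l], [l]

Occurrence 1 (position 1): word-initially → [ʎ].
Occurrence 2 (position 3): no conditioning environment matches → elsewhere allophone [l].
Occurrence 3 (position 5): no conditioning environment matches → elsewhere allophone [l].
Occurrence 4 (position 8): no conditioning environment matches → elsewhere allophone [l].
Occurrence 5 (position 11): no conditioning environment matches → elsewhere allophone [l].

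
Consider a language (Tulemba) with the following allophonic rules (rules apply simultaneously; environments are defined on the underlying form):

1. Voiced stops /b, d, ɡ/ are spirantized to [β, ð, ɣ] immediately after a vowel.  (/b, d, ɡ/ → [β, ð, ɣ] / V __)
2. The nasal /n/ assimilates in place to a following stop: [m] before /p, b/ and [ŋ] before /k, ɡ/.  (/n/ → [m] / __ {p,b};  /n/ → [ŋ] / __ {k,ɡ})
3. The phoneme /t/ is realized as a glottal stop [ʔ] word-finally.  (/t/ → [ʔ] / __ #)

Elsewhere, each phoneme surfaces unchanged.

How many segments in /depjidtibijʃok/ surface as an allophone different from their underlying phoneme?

2

Segments that undergo a rule: /d/ → [ð] (rule 1); /b/ → [β] (rule 1).
All other segments surface unchanged.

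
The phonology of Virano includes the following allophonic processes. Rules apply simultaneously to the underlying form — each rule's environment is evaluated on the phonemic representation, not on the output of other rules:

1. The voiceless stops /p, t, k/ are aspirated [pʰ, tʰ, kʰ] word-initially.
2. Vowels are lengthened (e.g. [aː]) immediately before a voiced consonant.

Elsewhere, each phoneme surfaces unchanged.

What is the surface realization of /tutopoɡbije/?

/t/ meets the environment for rule 1 (word-initially) → [tʰ].
/u/ (between /t/ and /t/) fails the environment for rule 2, so it stays [u].
/t/ (between /u/ and /o/) fails the environment for rule 1, so it stays [t].
/o/ — between /t/ and /p/; rule 2 does not apply here → [o].
/p/ (between /o/ and /o/) fails the environment for rule 1, so it stays [p].
/o/ (between /p/ and /ɡ/) occurs before a voiced consonant → [oː] by rule 2.
/ɡ/ — not in any rule's target class → [ɡ].
/b/ (between /ɡ/ and /i/): no rule targets it → [b].
/i/ meets the environment for rule 2 (before a voiced consonant) → [iː].
/j/ stays [j].
/e/ (word-final) is in the target of rule 2 but the environment (before a voiced consonant) is not met → [e].

[tʰutopoːɡbiːje]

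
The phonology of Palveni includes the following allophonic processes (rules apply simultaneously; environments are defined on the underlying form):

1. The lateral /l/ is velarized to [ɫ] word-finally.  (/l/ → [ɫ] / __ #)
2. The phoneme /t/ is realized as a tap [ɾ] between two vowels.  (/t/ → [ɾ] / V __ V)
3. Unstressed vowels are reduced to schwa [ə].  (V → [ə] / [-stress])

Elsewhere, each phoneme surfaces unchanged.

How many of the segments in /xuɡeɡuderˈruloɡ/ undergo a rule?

Segments that undergo a rule: /u/ → [ə] (rule 3); /e/ → [ə] (rule 3); /u/ → [ə] (rule 3); /e/ → [ə] (rule 3); /o/ → [ə] (rule 3).
All other segments surface unchanged.

5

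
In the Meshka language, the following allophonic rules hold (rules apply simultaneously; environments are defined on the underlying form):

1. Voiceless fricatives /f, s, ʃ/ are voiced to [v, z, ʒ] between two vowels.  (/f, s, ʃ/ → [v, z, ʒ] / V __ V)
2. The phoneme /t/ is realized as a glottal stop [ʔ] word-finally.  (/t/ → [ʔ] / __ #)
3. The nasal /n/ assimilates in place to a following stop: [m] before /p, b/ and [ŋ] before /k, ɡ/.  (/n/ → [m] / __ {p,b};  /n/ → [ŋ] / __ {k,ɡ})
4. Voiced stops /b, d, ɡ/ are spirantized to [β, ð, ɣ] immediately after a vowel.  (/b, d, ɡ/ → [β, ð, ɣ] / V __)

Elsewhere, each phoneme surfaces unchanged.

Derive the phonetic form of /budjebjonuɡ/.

[buðjeβjonuɣ]

/b/ (word-initial) is in the target of rule 4 but the environment (immediately after a vowel) is not met → [b].
/u/ stays [u].
/d/ (between /u/ and /j/) occurs immediately after a vowel → [ð] by rule 4.
/j/ — not in any rule's target class → [j].
/e/ — not in any rule's target class → [e].
/b/ (between /e/ and /j/): immediately after a vowel, so rule 4 applies → [β].
/j/ (between /b/ and /o/) is unaffected → [j].
/o/ stays [o].
/n/ — between /o/ and /u/; rule 3 does not apply here → [n].
/u/ — not in any rule's target class → [u].
Rule 4 applies to /ɡ/ (word-final: immediately after a vowel) → [ɣ].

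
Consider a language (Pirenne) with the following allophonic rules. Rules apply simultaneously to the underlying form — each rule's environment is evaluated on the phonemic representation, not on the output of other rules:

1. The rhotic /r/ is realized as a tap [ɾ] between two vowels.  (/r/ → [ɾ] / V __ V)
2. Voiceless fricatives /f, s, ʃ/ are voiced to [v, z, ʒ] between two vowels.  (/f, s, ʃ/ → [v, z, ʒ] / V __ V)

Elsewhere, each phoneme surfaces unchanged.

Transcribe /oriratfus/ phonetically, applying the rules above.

[oɾiɾatfus]

/o/ stays [o].
/r/ meets the environment for rule 1 (between two vowels) → [ɾ].
/i/ (between /r/ and /r/) is unaffected → [i].
/r/ (between /i/ and /a/) occurs between two vowels → [ɾ] by rule 1.
/a/ (between /r/ and /t/): no rule targets it → [a].
/t/ — not in any rule's target class → [t].
/f/ — between /t/ and /u/; rule 2 does not apply here → [f].
/u/ — not in any rule's target class → [u].
/s/ — word-final; rule 2 does not apply here → [s].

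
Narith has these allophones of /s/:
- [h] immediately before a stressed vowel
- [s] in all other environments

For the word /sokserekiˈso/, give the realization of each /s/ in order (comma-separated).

[s], [s], [h]

Occurrence 1 (position 1): no conditioning environment matches → elsewhere allophone [s].
Occurrence 2 (position 4): no conditioning environment matches → elsewhere allophone [s].
Occurrence 3 (position 10): immediately before a stressed vowel → [h].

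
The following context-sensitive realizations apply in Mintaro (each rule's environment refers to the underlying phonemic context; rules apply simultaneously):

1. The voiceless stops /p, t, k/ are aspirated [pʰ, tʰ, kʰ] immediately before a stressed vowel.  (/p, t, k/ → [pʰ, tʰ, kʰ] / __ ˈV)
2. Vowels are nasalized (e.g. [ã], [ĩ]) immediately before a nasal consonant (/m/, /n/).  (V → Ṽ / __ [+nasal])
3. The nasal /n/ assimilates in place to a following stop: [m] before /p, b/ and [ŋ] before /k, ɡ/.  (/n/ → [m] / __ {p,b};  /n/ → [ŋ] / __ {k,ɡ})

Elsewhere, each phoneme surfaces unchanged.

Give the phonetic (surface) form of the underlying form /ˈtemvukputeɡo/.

/t/ meets the environment for rule 1 (immediately before a stressed vowel) → [tʰ].
Rule 2 applies to /e/ (between /t/ and /m/: before a nasal consonant) → [ẽ].
/u/ (between /v/ and /k/) fails the environment for rule 2, so it stays [u].
/k/ (between /u/ and /p/) is in the target of rule 1 but the environment (immediately before a stressed vowel) is not met → [k].
/p/ (between /k/ and /u/) fails the environment for rule 1, so it stays [p].
/u/ — between /p/ and /t/; rule 2 does not apply here → [u].
/t/ (between /u/ and /e/) is in the target of rule 1 but the environment (immediately before a stressed vowel) is not met → [t].
/e/ (between /t/ and /ɡ/) is in the target of rule 2 but the environment (before a nasal consonant) is not met → [e].
/o/ (word-final): rule 2 targets it, but not before a nasal consonant → unchanged [o].

[ˈtʰẽmvukputeɡo]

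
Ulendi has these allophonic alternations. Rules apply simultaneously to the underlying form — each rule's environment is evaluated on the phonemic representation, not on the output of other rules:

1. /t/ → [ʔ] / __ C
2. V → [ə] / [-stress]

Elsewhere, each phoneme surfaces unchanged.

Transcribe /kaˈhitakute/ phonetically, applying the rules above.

[kəˈhitəkətə]

/k/ — not in any rule's target class → [k].
Rule 2 applies to /a/ (between /k/ and /h/: in an unstressed syllable) → [ə].
/h/ (between /a/ and /i/): no rule targets it → [h].
/i/ — between /h/ and /t/; rule 2 does not apply here → [i].
/t/ — between /i/ and /a/; rule 1 does not apply here → [t].
/a/ — between /t/ and /k/, in an unstressed syllable — surfaces as [ə] (rule 2).
/k/ (between /a/ and /u/): no rule targets it → [k].
/u/ — between /k/ and /t/, in an unstressed syllable — surfaces as [ə] (rule 2).
/t/ (between /u/ and /e/) fails the environment for rule 1, so it stays [t].
/e/ — word-final, in an unstressed syllable — surfaces as [ə] (rule 2).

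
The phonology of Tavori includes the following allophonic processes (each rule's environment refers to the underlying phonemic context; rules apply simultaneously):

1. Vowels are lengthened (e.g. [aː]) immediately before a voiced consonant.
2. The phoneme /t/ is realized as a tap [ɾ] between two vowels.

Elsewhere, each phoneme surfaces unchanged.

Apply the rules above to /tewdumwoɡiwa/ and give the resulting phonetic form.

/t/ (word-initial): rule 2 targets it, but not between two vowels → unchanged [t].
/e/ — between /t/ and /w/, before a voiced consonant — surfaces as [eː] (rule 1).
/w/ — not in any rule's target class → [w].
/d/ stays [d].
Rule 1 applies to /u/ (between /d/ and /m/: before a voiced consonant) → [uː].
/m/ (between /u/ and /w/) is unaffected → [m].
/w/ — not in any rule's target class → [w].
/o/ meets the environment for rule 1 (before a voiced consonant) → [oː].
/ɡ/ stays [ɡ].
Rule 1 applies to /i/ (between /ɡ/ and /w/: before a voiced consonant) → [iː].
/w/ stays [w].
/a/ (word-final) is in the target of rule 1 but the environment (before a voiced consonant) is not met → [a].

[teːwduːmwoːɡiːwa]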